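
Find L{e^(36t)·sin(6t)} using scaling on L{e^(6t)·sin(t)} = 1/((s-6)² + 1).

Scaling with a=6: L{e^(36t)·sin(6t)} = (1/6) · 1/((s/6-6)² + 1). Simplifying: 6/((s-36)² + 36)

Final answer: 6/((s-36)² + 36)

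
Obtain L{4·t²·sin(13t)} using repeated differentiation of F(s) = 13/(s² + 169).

F(s) = 13/(s² + 169). F'(s) = -26s/(s² + 169)². F''(s) = -26(169 - 3s²)/(s² + 169)³ = (78s² - 4394)/(s² + 169)³. So L{t²·sin(13t)} = (-1)² F''(s) = (78s² - 4394)/(s² + 169)³. Then L{4·t²·sin(13t)} = 4·(78s² - 4394)/(s² + 169)³ = (312s² - 17576)/(s² + 169)³

Final answer: (312s² - 17576)/(s² + 169)³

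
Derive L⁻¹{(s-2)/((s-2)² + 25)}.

Using frequency shift: L⁻¹{(s-a)/((s-a)² + b²)} = e^(at)cos(bt). Here a=2, b=5

Final answer: e^(2t)·cos(5t)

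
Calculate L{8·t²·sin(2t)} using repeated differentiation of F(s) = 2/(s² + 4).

F(s) = 2/(s² + 4). F'(s) = -4s/(s² + 4)². F''(s) = -4(4 - 3s²)/(s² + 4)³ = (12s² - 16)/(s² + 4)³. So L{t²·sin(2t)} = (-1)² F''(s) = (12s² - 16)/(s² + 4)³. Then L{8·t²·sin(2t)} = 8·(12s² - 16)/(s² + 4)³ = (96s² - 128)/(s² + 4)³

Final answer: (96s² - 128)/(s² + 4)³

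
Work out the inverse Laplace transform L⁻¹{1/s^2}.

L⁻¹{n!/s^(n+1)} = t^n with n=1. So L⁻¹{1/s^2} = t

Final answer: t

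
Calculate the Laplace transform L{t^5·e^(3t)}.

L{t^n·e^(at)} = n!/(s-a)^(n+1), so L{t^5·e^(3t)} = 120/(s-3)^6

Final answer: 120/(s-3)^6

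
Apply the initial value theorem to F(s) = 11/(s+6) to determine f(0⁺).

f(0⁺) = lim_{s→∞} s·11/(s+6) = lim_{s→∞} 11s/(s+6) = 11

Final answer: 11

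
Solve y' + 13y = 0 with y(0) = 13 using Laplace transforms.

L{y'} + 13L{y} = 0. sY - 13 + 13Y = 0. Y(s+13) = 13. Y = 13/(s+13)

Final answer: y(t) = 13e^(-13t)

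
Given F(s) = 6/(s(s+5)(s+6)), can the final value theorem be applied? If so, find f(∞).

Poles of sF(s) = 6/((s+5)(s+6)) are at s = -5 and s = -6, both in the left half-plane. Theorem applies. f(∞) = lim_{s→0} sF(s) = 6/(5·6) = 1/5

Final answer: 1/5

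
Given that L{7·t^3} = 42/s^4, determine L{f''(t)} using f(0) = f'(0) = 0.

L{f''(t)} = s²F(s) - sf(0) - f'(0) = s²·42/s^4 - 0 - 0 = 42/s^2

Final answer: 42/s^2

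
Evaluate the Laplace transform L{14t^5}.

L{14t^5} = 14 · L{t^5} = 14 · 120/s^6 = 1680/s^6

Final answer: 1680/s^6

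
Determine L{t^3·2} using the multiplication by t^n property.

L{2} = 2/s. d^1/ds^1[1/s] = -1/s². d^2/ds^2[1/s] = 2/s^3. d^3/ds^3[1/s] = -6/s^4. So L{t^3} = (-1)^{3}·-6/s^4 = 6/s^4. Then L{t^3·2} = 2·6/s^4 = 12/s^4

Final answer: 12/s^4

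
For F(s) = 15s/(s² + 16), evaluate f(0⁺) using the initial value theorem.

f(0⁺) = lim_{s→∞} s·15s/(s² + 16) = lim_{s→∞} 15s²/(s² + 16) = 15

Final answer: 15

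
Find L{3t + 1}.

L{3t + 1} = 3·L{t} + L{1} = 3/s² + 1/s

Final answer: 3/s² + 1/s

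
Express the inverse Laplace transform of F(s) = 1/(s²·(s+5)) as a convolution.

1/(s²·(s+5)) = (1/s^2)·(1/(s+5)) = L{t}·L{e^(-5t)}. So f(t) = t*e^(-5t) = ∫₀ᵗ τ·e^(-5(t-τ)) dτ

Final answer: ∫₀ᵗ τ·e^(-5(t-τ)) dτ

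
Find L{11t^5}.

L{t^n} = n!/s^(n+1). So L{11t^5} = 11·5!/s^6 = 1320/s^6

Final answer: 1320/s^6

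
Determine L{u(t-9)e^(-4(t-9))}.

u(t-a)f(t-a) with f(t)=e^(-4t). L{e^(-4t)} = 1/(s+4). By time shift: e^(-9s)/(s+4)

Final answer: e^(-9s)/(s+4)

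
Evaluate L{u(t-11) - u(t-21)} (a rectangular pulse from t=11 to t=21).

L{u(t-a)} = e^(-as)/s. L{u(t-11) - u(t-21)} = (e^(-11s) - e^(-21s))/s

Final answer: (e^(-11s) - e^(-21s))/s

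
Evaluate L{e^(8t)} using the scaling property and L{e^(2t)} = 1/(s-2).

Using L{f(at)} = (1/a)F(s/a) with a=4 and f(t) = e^(2t): L{e^(8t)} = (1/4) · 1/((s/4)-2) = (1/4) · 4/(s-8) = 1/(s-8)

Final answer: 1/(s-8)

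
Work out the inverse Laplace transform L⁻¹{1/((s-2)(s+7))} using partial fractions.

Decompose: A/(s-2) + B/(s+7). A = 1/9, B = -1/9. f(t) = (e^(2t) - e^(-7t))/9

Final answer: (e^(2t) - e^(-7t))/9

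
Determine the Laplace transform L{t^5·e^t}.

L{t^n·e^(at)} = n!/(s-a)^(n+1), so L{t^5·e^t} = 120/(s-1)^6

Final answer: 120/(s-1)^6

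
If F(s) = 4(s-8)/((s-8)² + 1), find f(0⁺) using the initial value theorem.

f(0⁺) = lim_{s→∞} sF(s) = lim_{s→∞} 4s(s-8)/((s-8)² + 1) = 4

Final answer: 4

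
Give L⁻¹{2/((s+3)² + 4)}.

Form: b/((s-a)² + b²) → e^(at)sin(bt). With a=-3, b=2

Final answer: e^(-3t)·sin(2t)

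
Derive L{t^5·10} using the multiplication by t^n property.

L{10} = 10/s. d^1/ds^1[1/s] = -1/s². d^2/ds^2[1/s] = 2/s^3. d^3/ds^3[1/s] = -6/s^4. d^4/ds^4[1/s] = 24/s^5. d^5/ds^5[1/s] = -120/s^6. So L{t^5} = (-1)^{5}·-120/s^6 = 120/s^6. Then L{t^5·10} = 10·120/s^6 = 1200/s^6

Final answer: 1200/s^6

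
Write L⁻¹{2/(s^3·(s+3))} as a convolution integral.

2/(s^3·(s+3)) = (2/s^3)·(1/(s+3)) = L{t^2}·L{e^(-3t)}. So f(t) = t^2*e^(-3t) = ∫₀ᵗ τ^2·e^(-3(t-τ)) dτ

Final answer: ∫₀ᵗ τ^2·e^(-3(t-τ)) dτ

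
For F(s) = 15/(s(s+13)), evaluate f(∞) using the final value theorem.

f(∞) = lim_{s→0} s·15/(s(s+13)) = lim_{s→0} 15/(s+13) = 15/13 = 15/13

Final answer: 15/13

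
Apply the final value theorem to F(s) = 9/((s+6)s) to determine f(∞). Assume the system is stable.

f(∞) = lim_{s→0} sF(s) = lim_{s→0} 9/(s+6) = 3/2

Final answer: 3/2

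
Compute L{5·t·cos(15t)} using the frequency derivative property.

L{cos(15t)} = s/(s² + 225). Derivative: d/ds[s/(s² + 225)] = [(s² + 225) - s·2s]/(s² + 225)² = (225 - s²)/(s² + 225)². So L{t·cos(15t)} = -F'(s) = (s² - 225)/(s² + 225)². Then L{5·t·cos(15t)} = 5·(s² - 225)/(s² + 225)²

Final answer: 5·(s² - 225)/(s² + 225)²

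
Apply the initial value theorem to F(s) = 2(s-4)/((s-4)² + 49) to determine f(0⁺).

f(0⁺) = lim_{s→∞} sF(s) = lim_{s→∞} 2s(s-4)/((s-4)² + 49) = 2

Final answer: 2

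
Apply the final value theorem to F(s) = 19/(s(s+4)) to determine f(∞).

f(∞) = lim_{s→0} s·19/(s(s+4)) = lim_{s→0} 19/(s+4) = 19/4 = 19/4

Final answer: 19/4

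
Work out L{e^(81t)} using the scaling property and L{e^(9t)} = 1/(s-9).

Using L{f(at)} = (1/a)F(s/a) with a=9 and f(t) = e^(9t): L{e^(81t)} = (1/9) · 1/((s/9)-9) = (1/9) · 9/(s-81) = 1/(s-81)

Final answer: 1/(s-81)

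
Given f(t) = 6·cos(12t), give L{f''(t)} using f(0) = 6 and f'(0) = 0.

F(s) = 6s/(s² + 144). L{f''(t)} = s²F(s) - sf(0) - f'(0) = 6s³/(s² + 144) - 6s = (6s³ - 6s(s² + 144))/(s² + 144) = -864s/(s² + 144)

Final answer: -864s/(s² + 144)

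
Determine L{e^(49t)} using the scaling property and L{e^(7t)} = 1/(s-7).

Using L{f(at)} = (1/a)F(s/a) with a=7 and f(t) = e^(7t): L{e^(49t)} = (1/7) · 1/((s/7)-7) = (1/7) · 7/(s-49) = 1/(s-49)

Final answer: 1/(s-49)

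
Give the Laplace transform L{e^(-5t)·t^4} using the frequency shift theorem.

L{e^(at)·t^n} = n!/(s-a)^(n+1), so L{e^(-5t)·t^4} = 24/(s+5)^5

Final answer: 24/(s+5)^5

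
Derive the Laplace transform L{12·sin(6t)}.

L{sin(ωt)} = ω/(s² + ω²), so L{sin(6t)} = 6/(s² + 36). Then L{12·sin(6t)} = 12·6/(s² + 36) = 72/(s² + 36)

Final answer: 72/(s² + 36)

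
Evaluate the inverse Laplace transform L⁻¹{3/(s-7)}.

L⁻¹{1/(s-a)} = e^(at), so L⁻¹{1/(s-7)} = e^(7t), and L⁻¹{3/(s-7)} = 3·e^(7t)

Final answer: 3·e^(7t)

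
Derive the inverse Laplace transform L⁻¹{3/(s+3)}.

L⁻¹{1/(s-a)} = e^(at), so L⁻¹{1/(s+3)} = e^(-3t), and L⁻¹{3/(s+3)} = 3·e^(-3t)

Final answer: 3·e^(-3t)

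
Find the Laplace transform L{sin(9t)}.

L{sin(ωt)} = ω/(s² + ω²), so L{sin(9t)} = 9/(s² + 81)

Final answer: 9/(s² + 81)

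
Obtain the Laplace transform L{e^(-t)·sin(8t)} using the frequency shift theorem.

Frequency shift: L{e^(at)f(t)} = F(s-a). L{e^(-t)·sin(8t)} = 8/((s+1)² + 64)

Final answer: 8/((s+1)² + 64)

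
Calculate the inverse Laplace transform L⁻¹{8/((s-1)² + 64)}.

Using frequency shift, L⁻¹{8/((s-1)² + 64)} = e^t·sin(8t)

Final answer: e^t·sin(8t)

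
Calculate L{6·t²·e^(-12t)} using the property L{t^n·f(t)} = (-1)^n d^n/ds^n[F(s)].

L{e^(-12t)} = 1/(s+12). d/ds[1/(s+12)] = -1/(s+12)². d²/ds²[1/(s+12)] = 2/(s+12)³. So L{t²·e^(-12t)} = (-1)² · 2/(s+12)³ = 2/(s+12)³. Then L{6·t²·e^(-12t)} = 6·2/(s+12)³ = 12/(s+12)³

Final answer: 12/(s+12)³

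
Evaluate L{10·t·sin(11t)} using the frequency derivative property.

L{sin(11t)} = 11/(s² + 121). By L{t·f(t)} = -F'(s): -d/ds[11/(s² + 121)] = -(11)·(-2s)/(s² + 121)² = 22s/(s² + 121)². Then L{10·t·sin(11t)} = 10·22s/(s² + 121)² = 220s/(s² + 121)²

Final answer: 220s/(s² + 121)²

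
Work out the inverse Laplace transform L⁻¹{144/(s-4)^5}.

L⁻¹{n!/(s-a)^(n+1)} = t^n·e^(at) with n=4, a=4. So L⁻¹{24/(s-4)^5} = t^4·e^(4t), and L⁻¹{144/(s-4)^5} = (144/24)·t^4·e^(4t) = 6·t^4·e^(4t)

Final answer: 6·t^4·e^(4t)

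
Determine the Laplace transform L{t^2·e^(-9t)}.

L{t^n·e^(at)} = n!/(s-a)^(n+1), so L{t^2·e^(-9t)} = 2/(s+9)^3

Final answer: 2/(s+9)^3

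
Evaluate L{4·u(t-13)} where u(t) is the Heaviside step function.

L{u(t-a)} = e^(-as)/s. Here a=13, so L{u(t-13)} = e^(-13s)/s, and L{4·u(t-13)} = 4·e^(-13s)/s

Final answer: 4·e^(-13s)/s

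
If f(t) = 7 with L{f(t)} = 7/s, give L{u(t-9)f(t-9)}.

Time shift theorem: L{u(t-a)f(t-a)} = e^(-as)F(s). Here a=9, F(s) = 7/s, so L{u(t-9)f(t-9)} = e^(-9s)·7/s

Final answer: e^(-9s)·7/s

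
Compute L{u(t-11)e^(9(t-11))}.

u(t-a)f(t-a) with f(t)=e^(9t). L{e^(9t)} = 1/(s-9). By time shift: e^(-11s)/(s-9)

Final answer: e^(-11s)/(s-9)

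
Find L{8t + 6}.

L{8t + 6} = 8·L{t} + 6·L{1} = 8/s² + 6/s

Final answer: 8/s² + 6/s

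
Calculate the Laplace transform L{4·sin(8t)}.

L{sin(ωt)} = ω/(s² + ω²), so L{sin(8t)} = 8/(s² + 64). Then L{4·sin(8t)} = 4·8/(s² + 64) = 32/(s² + 64)

Final answer: 32/(s² + 64)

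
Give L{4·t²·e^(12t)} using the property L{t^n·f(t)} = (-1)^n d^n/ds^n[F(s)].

L{e^(12t)} = 1/(s-12). d/ds[1/(s-12)] = -1/(s-12)². d²/ds²[1/(s-12)] = 2/(s-12)³. So L{t²·e^(12t)} = (-1)² · 2/(s-12)³ = 2/(s-12)³. Then L{4·t²·e^(12t)} = 4·2/(s-12)³ = 8/(s-12)³

Final answer: 8/(s-12)³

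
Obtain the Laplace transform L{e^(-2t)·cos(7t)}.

L{e^(at)·cos(ωt)} = (s-a)/((s-a)² + ω²), so L{e^(-2t)·cos(7t)} = (s+2)/((s+2)² + 49)

Final answer: (s+2)/((s+2)² + 49)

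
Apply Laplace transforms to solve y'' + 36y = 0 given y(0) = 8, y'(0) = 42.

L{y''} + 36L{y} = 0. s²Y - 8s - 42 + 36Y = 0. Y(s² + 36) = 8s + 42. Y = (8s + 42)/(s² + 36). Inverting: y(t) = 8cos(6t) + 7sin(6t)

Final answer: y(t) = 8cos(6t) + 7sin(6t)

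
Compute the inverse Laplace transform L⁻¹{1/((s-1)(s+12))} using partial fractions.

Decompose: A/(s-1) + B/(s+12). A = 1/13, B = -1/13. f(t) = (e^t - e^(-12t))/13

Final answer: (e^t - e^(-12t))/13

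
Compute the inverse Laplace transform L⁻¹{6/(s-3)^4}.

L⁻¹{n!/(s-a)^(n+1)} = t^n·e^(at), so L⁻¹{6/(s-3)^4} = t^3·e^(3t)

Final answer: t^3·e^(3t)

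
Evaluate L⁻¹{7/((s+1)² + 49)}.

Form: b/((s-a)² + b²) → e^(at)sin(bt). With a=-1, b=7

Final answer: e^(-t)·sin(7t)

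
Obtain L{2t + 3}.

L{2t + 3} = 2·L{t} + 3·L{1} = 2/s² + 3/s

Final answer: 2/s² + 3/s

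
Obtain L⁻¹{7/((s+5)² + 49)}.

Form: b/((s-a)² + b²) → e^(at)sin(bt). With a=-5, b=7

Final answer: e^(-5t)·sin(7t)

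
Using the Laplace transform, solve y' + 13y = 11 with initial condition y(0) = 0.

sY + 13Y = 11/s. Y = 11/(s(s+13)). Partial fractions: Y = 11/13/s - 11/13/(s+13)

Final answer: y(t) = 11/13(1 - e^(-13t))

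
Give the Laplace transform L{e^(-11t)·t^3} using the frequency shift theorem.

L{e^(at)·t^n} = n!/(s-a)^(n+1), so L{e^(-11t)·t^3} = 6/(s+11)^4

Final answer: 6/(s+11)^4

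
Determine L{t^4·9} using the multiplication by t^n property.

L{9} = 9/s. d^1/ds^1[1/s] = -1/s². d^2/ds^2[1/s] = 2/s^3. d^3/ds^3[1/s] = -6/s^4. d^4/ds^4[1/s] = 24/s^5. So L{t^4} = (-1)^{4}·24/s^5 = 24/s^5. Then L{t^4·9} = 9·24/s^5 = 216/s^5

Final answer: 216/s^5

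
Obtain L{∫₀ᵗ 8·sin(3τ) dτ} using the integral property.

L{∫₀ᵗ f(τ)dτ} = F(s)/s with F(s) = 24/(s² + 9), so the result is (24/(s² + 9))/s = 24/(s(s² + 9))

Final answer: 24/(s(s² + 9))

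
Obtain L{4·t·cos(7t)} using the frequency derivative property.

L{cos(7t)} = s/(s² + 49). Derivative: d/ds[s/(s² + 49)] = [(s² + 49) - s·2s]/(s² + 49)² = (49 - s²)/(s² + 49)². So L{t·cos(7t)} = -F'(s) = (s² - 49)/(s² + 49)². Then L{4·t·cos(7t)} = 4·(s² - 49)/(s² + 49)²

Final answer: 4·(s² - 49)/(s² + 49)²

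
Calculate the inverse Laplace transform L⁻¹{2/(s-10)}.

L⁻¹{1/(s-a)} = e^(at), so L⁻¹{1/(s-10)} = e^(10t), and L⁻¹{2/(s-10)} = 2·e^(10t)

Final answer: 2·e^(10t)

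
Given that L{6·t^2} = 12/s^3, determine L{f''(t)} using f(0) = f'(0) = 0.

L{f''(t)} = s²F(s) - sf(0) - f'(0) = s²·12/s^3 - 0 - 0 = 12/s

Final answer: 12/s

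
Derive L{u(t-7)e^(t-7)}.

u(t-a)f(t-a) with f(t)=e^t. L{e^t} = 1/(s-1). By time shift: e^(-7s)/(s-1)

Final answer: e^(-7s)/(s-1)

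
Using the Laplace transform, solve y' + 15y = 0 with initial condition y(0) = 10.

L{y'} + 15L{y} = 0. sY - 10 + 15Y = 0. Y(s+15) = 10. Y = 10/(s+15)

Final answer: y(t) = 10e^(-15t)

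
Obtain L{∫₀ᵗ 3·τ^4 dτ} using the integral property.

L{∫₀ᵗ f(τ)dτ} = F(s)/s with f(t) = 3t^4. F(s) = 72/s^5, so L{∫₀ᵗ 3·τ^4 dτ} = (72/s^5)/s = 72/s^6. (Check: ∫₀ᵗ 3·τ^4 dτ = 3t^5/5.)

Final answer: 72/s^6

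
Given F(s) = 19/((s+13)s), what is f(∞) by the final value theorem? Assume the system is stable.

f(∞) = lim_{s→0} sF(s) = lim_{s→0} 19/(s+13) = 19/13

Final answer: 19/13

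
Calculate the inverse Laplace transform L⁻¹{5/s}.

L⁻¹{c/s} = c, so L⁻¹{5/s} = 5

Final answer: 5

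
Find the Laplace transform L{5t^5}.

L{5t^5} = 5 · L{t^5} = 5 · 120/s^6 = 600/s^6

Final answer: 600/s^6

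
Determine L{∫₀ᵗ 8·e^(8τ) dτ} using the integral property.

L{∫₀ᵗ f(τ)dτ} = F(s)/s with F(s) = 8/(s-8), so L{∫₀ᵗ 8·e^(8τ) dτ} = 8/(s(s-8))

Final answer: 8/(s(s-8))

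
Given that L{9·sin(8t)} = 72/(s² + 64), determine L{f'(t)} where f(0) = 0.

L{f'(t)} = s·F(s) - f(0) = s·72/(s² + 64) - 0 = 72s/(s² + 64)

Final answer: 72s/(s² + 64)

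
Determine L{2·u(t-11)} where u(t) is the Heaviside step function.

L{u(t-a)} = e^(-as)/s. Here a=11, so L{u(t-11)} = e^(-11s)/s, and L{2·u(t-11)} = 2·e^(-11s)/s

Final answer: 2·e^(-11s)/s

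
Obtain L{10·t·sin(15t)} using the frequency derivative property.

L{sin(15t)} = 15/(s² + 225). By L{t·f(t)} = -F'(s): -d/ds[15/(s² + 225)] = -(15)·(-2s)/(s² + 225)² = 30s/(s² + 225)². Then L{10·t·sin(15t)} = 10·30s/(s² + 225)² = 300s/(s² + 225)²

Final answer: 300s/(s² + 225)²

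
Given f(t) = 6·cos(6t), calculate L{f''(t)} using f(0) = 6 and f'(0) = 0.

F(s) = 6s/(s² + 36). L{f''(t)} = s²F(s) - sf(0) - f'(0) = 6s³/(s² + 36) - 6s = (6s³ - 6s(s² + 36))/(s² + 36) = -216s/(s² + 36)

Final answer: -216s/(s² + 36)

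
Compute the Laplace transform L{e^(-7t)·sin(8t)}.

L{e^(at)·sin(ωt)} = ω/((s-a)² + ω²), so L{e^(-7t)·sin(8t)} = 8/((s+7)² + 64)

Final answer: 8/((s+7)² + 64)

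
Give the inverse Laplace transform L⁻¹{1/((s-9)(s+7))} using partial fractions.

Decompose: A/(s-9) + B/(s+7). A = 1/16, B = -1/16. f(t) = (e^(9t) - e^(-7t))/16

Final answer: (e^(9t) - e^(-7t))/16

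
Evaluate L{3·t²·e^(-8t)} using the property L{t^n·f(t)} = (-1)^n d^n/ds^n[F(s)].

L{e^(-8t)} = 1/(s+8). d/ds[1/(s+8)] = -1/(s+8)². d²/ds²[1/(s+8)] = 2/(s+8)³. So L{t²·e^(-8t)} = (-1)² · 2/(s+8)³ = 2/(s+8)³. Then L{3·t²·e^(-8t)} = 3·2/(s+8)³ = 6/(s+8)³

Final answer: 6/(s+8)³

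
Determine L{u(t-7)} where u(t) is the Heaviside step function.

L{u(t-a)} = e^(-as)/s. Here a=7, so L{u(t-7)} = e^(-7s)/s

Final answer: e^(-7s)/s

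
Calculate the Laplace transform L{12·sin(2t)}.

L{sin(ωt)} = ω/(s² + ω²), so L{sin(2t)} = 2/(s² + 4). Then L{12·sin(2t)} = 12·2/(s² + 4) = 24/(s² + 4)

Final answer: 24/(s² + 4)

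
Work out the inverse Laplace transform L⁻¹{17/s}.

L⁻¹{c/s} = c, so L⁻¹{17/s} = 17

Final answer: 17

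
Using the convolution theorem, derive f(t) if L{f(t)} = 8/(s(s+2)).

8/(s(s+2)) = (8/s)·(1/(s+2)) = L{8}·L{e^(-2t)}. By convolution, f(t) = 8*e^(-2t) = ∫₀ᵗ 8·e^(-2τ) dτ = 8·(1 - e^(-2t))/2

Final answer: 8·(1 - e^(-2t))/2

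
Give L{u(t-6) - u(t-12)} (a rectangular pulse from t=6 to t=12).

L{u(t-a)} = e^(-as)/s. L{u(t-6) - u(t-12)} = (e^(-6s) - e^(-12s))/s

Final answer: (e^(-6s) - e^(-12s))/s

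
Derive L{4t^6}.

L{t^n} = n!/s^(n+1). So L{4t^6} = 4·6!/s^7 = 2880/s^7

Final answer: 2880/s^7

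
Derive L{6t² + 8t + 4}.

L{6t² + 8t + 4} = 6·2/s³ + 8/s² + 4/s = 12/s³ + 8/s² + 4/s

Final answer: 12/s³ + 8/s² + 4/s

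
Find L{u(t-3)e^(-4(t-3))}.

u(t-a)f(t-a) with f(t)=e^(-4t). L{e^(-4t)} = 1/(s+4). By time shift: e^(-3s)/(s+4)

Final answer: e^(-3s)/(s+4)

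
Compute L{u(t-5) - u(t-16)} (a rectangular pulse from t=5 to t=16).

L{u(t-a)} = e^(-as)/s. L{u(t-5) - u(t-16)} = (e^(-5s) - e^(-16s))/s

Final answer: (e^(-5s) - e^(-16s))/s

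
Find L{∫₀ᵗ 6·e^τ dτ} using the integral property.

L{∫₀ᵗ f(τ)dτ} = F(s)/s with F(s) = 6/(s-1), so L{∫₀ᵗ 6·e^τ dτ} = 6/(s(s-1))

Final answer: 6/(s(s-1))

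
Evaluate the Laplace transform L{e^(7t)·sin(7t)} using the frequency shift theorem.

Frequency shift: L{e^(at)f(t)} = F(s-a). L{e^(7t)·sin(7t)} = 7/((s-7)² + 49)

Final answer: 7/((s-7)² + 49)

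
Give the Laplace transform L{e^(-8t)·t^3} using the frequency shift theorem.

L{e^(at)·t^n} = n!/(s-a)^(n+1), so L{e^(-8t)·t^3} = 6/(s+8)^4

Final answer: 6/(s+8)^4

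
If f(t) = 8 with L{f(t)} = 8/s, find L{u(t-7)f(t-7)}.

Time shift theorem: L{u(t-a)f(t-a)} = e^(-as)F(s). Here a=7, F(s) = 8/s, so L{u(t-7)f(t-7)} = e^(-7s)·8/s

Final answer: e^(-7s)·8/s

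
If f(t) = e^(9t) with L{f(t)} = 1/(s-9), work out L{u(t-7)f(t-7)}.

Time shift theorem: L{u(t-a)f(t-a)} = e^(-as)F(s). Here a=7, F(s) = 1/(s-9), so L{u(t-7)f(t-7)} = e^(-7s)·1/(s-9)

Final answer: e^(-7s)·1/(s-9)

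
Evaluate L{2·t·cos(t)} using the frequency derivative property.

L{cos(t)} = s/(s² + 1). Derivative: d/ds[s/(s² + 1)] = [(s² + 1) - s·2s]/(s² + 1)² = (1 - s²)/(s² + 1)². So L{t·cos(t)} = -F'(s) = (s² - 1)/(s² + 1)². Then L{2·t·cos(t)} = 2·(s² - 1)/(s² + 1)²

Final answer: 2·(s² - 1)/(s² + 1)²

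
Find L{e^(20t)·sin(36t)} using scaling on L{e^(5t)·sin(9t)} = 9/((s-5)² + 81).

Scaling with a=4: L{e^(20t)·sin(36t)} = (1/4) · 9/((s/4-5)² + 81). Simplifying: 36/((s-20)² + 1296)

Final answer: 36/((s-20)² + 1296)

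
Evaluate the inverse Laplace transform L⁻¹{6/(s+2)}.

L⁻¹{1/(s-a)} = e^(at), so L⁻¹{1/(s+2)} = e^(-2t), and L⁻¹{6/(s+2)} = 6·e^(-2t)

Final answer: 6·e^(-2t)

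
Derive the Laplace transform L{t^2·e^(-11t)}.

L{t^n·e^(at)} = n!/(s-a)^(n+1), so L{t^2·e^(-11t)} = 2/(s+11)^3

Final answer: 2/(s+11)^3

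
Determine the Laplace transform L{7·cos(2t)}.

L{cos(ωt)} = s/(s² + ω²), so L{cos(2t)} = s/(s² + 4). Then L{7·cos(2t)} = 7·s/(s² + 4) = 7s/(s² + 4)

Final answer: 7s/(s² + 4)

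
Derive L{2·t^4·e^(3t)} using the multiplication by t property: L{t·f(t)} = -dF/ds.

Using L{t^n·e^(at)} = n!/(s-a)^(n+1), L{t^4·e^(3t)} = 24/(s-3)^5, so L{2·t^4·e^(3t)} = 2·24/(s-3)^5 = 48/(s-3)^5

Final answer: 48/(s-3)^5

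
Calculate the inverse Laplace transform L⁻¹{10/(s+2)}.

L⁻¹{1/(s-a)} = e^(at), so L⁻¹{1/(s+2)} = e^(-2t), and L⁻¹{10/(s+2)} = 10·e^(-2t)

Final answer: 10·e^(-2t)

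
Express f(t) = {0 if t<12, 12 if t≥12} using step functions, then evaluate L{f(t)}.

f(t) = 12·u(t-12). L{u(t-12)} = e^(-12s)/s, so L{f(t)} = 12·e^(-12s)/s

Final answer: 12·e^(-12s)/s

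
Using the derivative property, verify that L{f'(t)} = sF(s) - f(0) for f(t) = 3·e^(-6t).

f'(t) = -18e^(-6t). Direct: L{f'(t)} = -18/(s+6). Property: s·3/(s+6) - 3 = (3s - 3(s+6))/(s+6) = -18/(s+6). ✓

Final answer: -18/(s+6)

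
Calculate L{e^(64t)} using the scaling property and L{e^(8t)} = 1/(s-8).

Using L{f(at)} = (1/a)F(s/a) with a=8 and f(t) = e^(8t): L{e^(64t)} = (1/8) · 1/((s/8)-8) = (1/8) · 8/(s-64) = 1/(s-64)

Final answer: 1/(s-64)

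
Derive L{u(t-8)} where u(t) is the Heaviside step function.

L{u(t-a)} = e^(-as)/s. Here a=8, so L{u(t-8)} = e^(-8s)/s

Final answer: e^(-8s)/s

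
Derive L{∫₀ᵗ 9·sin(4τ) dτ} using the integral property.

L{∫₀ᵗ f(τ)dτ} = F(s)/s with F(s) = 36/(s² + 16), so the result is (36/(s² + 16))/s = 36/(s(s² + 16))

Final answer: 36/(s(s² + 16))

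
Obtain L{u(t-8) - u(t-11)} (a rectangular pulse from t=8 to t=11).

L{u(t-a)} = e^(-as)/s. L{u(t-8) - u(t-11)} = (e^(-8s) - e^(-11s))/s

Final answer: (e^(-8s) - e^(-11s))/s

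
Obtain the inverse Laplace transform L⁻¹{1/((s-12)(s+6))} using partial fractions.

Decompose: A/(s-12) + B/(s+6). A = 1/18, B = -1/18. f(t) = (e^(12t) - e^(-6t))/18

Final answer: (e^(12t) - e^(-6t))/18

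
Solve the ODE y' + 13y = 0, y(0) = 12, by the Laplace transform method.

L{y'} + 13L{y} = 0. sY - 12 + 13Y = 0. Y(s+13) = 12. Y = 12/(s+13)

Final answer: y(t) = 12e^(-13t)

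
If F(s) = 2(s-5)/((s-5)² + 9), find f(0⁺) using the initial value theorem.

f(0⁺) = lim_{s→∞} sF(s) = lim_{s→∞} 2s(s-5)/((s-5)² + 9) = 2

Final answer: 2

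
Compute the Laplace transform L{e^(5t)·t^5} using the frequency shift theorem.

L{e^(at)·t^n} = n!/(s-a)^(n+1), so L{e^(5t)·t^5} = 120/(s-5)^6

Final answer: 120/(s-5)^6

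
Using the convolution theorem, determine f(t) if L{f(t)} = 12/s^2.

12/s^2 = (12/s)·(1/s) = L{12}·L{1}. By convolution, f(t) = 12*1 = ∫₀ᵗ 12·1 dτ = 12·t

Final answer: 12·t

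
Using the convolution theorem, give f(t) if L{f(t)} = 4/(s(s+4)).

4/(s(s+4)) = (4/s)·(1/(s+4)) = L{4}·L{e^(-4t)}. By convolution, f(t) = 4*e^(-4t) = ∫₀ᵗ 4·e^(-4τ) dτ = 4·(1 - e^(-4t))/4

Final answer: 4·(1 - e^(-4t))/4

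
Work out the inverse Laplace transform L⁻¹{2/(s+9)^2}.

L⁻¹{n!/(s-a)^(n+1)} = t^n·e^(at) with n=1, a=-9. So L⁻¹{1/(s+9)^2} = t·e^(-9t), and L⁻¹{2/(s+9)^2} = (2/1)·t·e^(-9t) = 2·t·e^(-9t)

Final answer: 2·t·e^(-9t)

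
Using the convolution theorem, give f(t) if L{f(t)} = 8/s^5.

8/s^5 = (8/s)·(1/s^4) = L{8}·L{t^3/6}. By convolution, f(t) = 8*t^3/6 = ∫₀ᵗ 8·τ^3/6 dτ = 8·t^4/24

Final answer: 8·t^4/24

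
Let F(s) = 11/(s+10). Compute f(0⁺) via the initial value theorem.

f(0⁺) = lim_{s→∞} s·11/(s+10) = lim_{s→∞} 11s/(s+10) = 11

Final answer: 11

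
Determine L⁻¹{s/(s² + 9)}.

This is the form c·s/(s² + a²) with a = 3. L⁻¹ = cos(3t)

Final answer: cos(3t)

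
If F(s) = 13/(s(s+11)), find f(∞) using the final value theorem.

f(∞) = lim_{s→0} s·13/(s(s+11)) = lim_{s→0} 13/(s+11) = 13/11 = 13/11

Final answer: 13/11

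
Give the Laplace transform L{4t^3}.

L{4t^3} = 4 · L{t^3} = 4 · 6/s^4 = 24/s^4

Final answer: 24/s^4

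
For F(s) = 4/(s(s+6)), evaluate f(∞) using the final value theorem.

f(∞) = lim_{s→0} s·4/(s(s+6)) = lim_{s→0} 4/(s+6) = 4/6 = 2/3

Final answer: 2/3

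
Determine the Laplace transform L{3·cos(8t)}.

L{cos(ωt)} = s/(s² + ω²), so L{cos(8t)} = s/(s² + 64). Then L{3·cos(8t)} = 3·s/(s² + 64) = 3s/(s² + 64)

Final answer: 3s/(s² + 64)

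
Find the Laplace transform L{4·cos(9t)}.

L{cos(ωt)} = s/(s² + ω²), so L{cos(9t)} = s/(s² + 81). Then L{4·cos(9t)} = 4·s/(s² + 81) = 4s/(s² + 81)

Final answer: 4s/(s² + 81)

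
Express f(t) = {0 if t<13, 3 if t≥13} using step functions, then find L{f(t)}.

f(t) = 3·u(t-13). L{u(t-13)} = e^(-13s)/s, so L{f(t)} = 3·e^(-13s)/s

Final answer: 3·e^(-13s)/s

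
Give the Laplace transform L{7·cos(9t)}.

L{cos(ωt)} = s/(s² + ω²), so L{cos(9t)} = s/(s² + 81). Then L{7·cos(9t)} = 7·s/(s² + 81) = 7s/(s² + 81)

Final answer: 7s/(s² + 81)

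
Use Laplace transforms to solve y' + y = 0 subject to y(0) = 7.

L{y'} + L{y} = 0. sY - 7 + Y = 0. Y(s+1) = 7. Y = 7/(s+1)

Final answer: y(t) = 7e^(-t)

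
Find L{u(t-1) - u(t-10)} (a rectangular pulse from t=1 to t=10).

L{u(t-a)} = e^(-as)/s. L{u(t-1) - u(t-10)} = (e^(-s) - e^(-10s))/s

Final answer: (e^(-s) - e^(-10s))/s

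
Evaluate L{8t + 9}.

L{8t + 9} = 8·L{t} + 9·L{1} = 8/s² + 9/s

Final answer: 8/s² + 9/s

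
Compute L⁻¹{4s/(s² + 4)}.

This is the form c·s/(s² + a²) with a = 2, c = 4. L⁻¹ = 4·cos(2t)

Final answer: 4·cos(2t)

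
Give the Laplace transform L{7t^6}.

L{7t^6} = 7 · L{t^6} = 7 · 720/s^7 = 5040/s^7

Final answer: 5040/s^7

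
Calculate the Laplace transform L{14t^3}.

L{14t^3} = 14 · L{t^3} = 14 · 6/s^4 = 84/s^4

Final answer: 84/s^4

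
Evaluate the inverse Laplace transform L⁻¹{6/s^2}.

L⁻¹{n!/s^(n+1)} = t^n with n=1. So L⁻¹{1/s^2} = t, and L⁻¹{6/s^2} = (6/1)·t = 6·t

Final answer: 6·t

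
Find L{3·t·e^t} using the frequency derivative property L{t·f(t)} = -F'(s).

L{e^t} = 1/(s-1). By frequency derivative: L{t·e^t} = -d/ds[1/(s-1)] = -(-1)/(s-1)² = 1/(s-1)². Then L{3·t·e^t} = 3·1/(s-1)² = 3/(s-1)²

Final answer: 3/(s-1)²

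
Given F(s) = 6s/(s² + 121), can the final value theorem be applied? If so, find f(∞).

The final value theorem requires all poles of sF(s) in the left half-plane. sF(s) = 6s²/(s² + 121) has poles at s = ±11i (imaginary axis). Theorem does NOT apply (oscillatory system).

Final answer: Not applicable (oscillatory)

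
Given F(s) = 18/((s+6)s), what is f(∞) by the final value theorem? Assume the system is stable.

f(∞) = lim_{s→0} sF(s) = lim_{s→0} 18/(s+6) = 3

Final answer: 3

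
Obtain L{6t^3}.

L{t^n} = n!/s^(n+1). So L{6t^3} = 6·3!/s^4 = 36/s^4

Final answer: 36/s^4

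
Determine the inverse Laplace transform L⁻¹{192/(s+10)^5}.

L⁻¹{n!/(s-a)^(n+1)} = t^n·e^(at) with n=4, a=-10. So L⁻¹{24/(s+10)^5} = t^4·e^(-10t), and L⁻¹{192/(s+10)^5} = (192/24)·t^4·e^(-10t) = 8·t^4·e^(-10t)

Final answer: 8·t^4·e^(-10t)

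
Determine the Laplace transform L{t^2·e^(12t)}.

L{t^n·e^(at)} = n!/(s-a)^(n+1), so L{t^2·e^(12t)} = 2/(s-12)^3

Final answer: 2/(s-12)^3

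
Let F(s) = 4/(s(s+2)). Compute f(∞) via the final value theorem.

f(∞) = lim_{s→0} s·4/(s(s+2)) = lim_{s→0} 4/(s+2) = 4/2 = 2

Final answer: 2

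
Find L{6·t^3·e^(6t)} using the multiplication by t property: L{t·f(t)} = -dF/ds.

Using L{t^n·e^(at)} = n!/(s-a)^(n+1), L{t^3·e^(6t)} = 6/(s-6)^4, so L{6·t^3·e^(6t)} = 6·6/(s-6)^4 = 36/(s-6)^4

Final answer: 36/(s-6)^4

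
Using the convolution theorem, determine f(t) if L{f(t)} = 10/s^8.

10/s^8 = (10/s)·(1/s^7) = L{10}·L{t^6/720}. By convolution, f(t) = 10*t^6/720 = ∫₀ᵗ 10·τ^6/720 dτ = 10·t^7/5040

Final answer: 10·t^7/5040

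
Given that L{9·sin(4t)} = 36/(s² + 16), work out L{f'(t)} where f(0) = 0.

L{f'(t)} = s·F(s) - f(0) = s·36/(s² + 16) - 0 = 36s/(s² + 16)

Final answer: 36s/(s² + 16)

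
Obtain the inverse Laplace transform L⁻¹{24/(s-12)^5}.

L⁻¹{n!/(s-a)^(n+1)} = t^n·e^(at) with n=4, a=12. So L⁻¹{24/(s-12)^5} = t^4·e^(12t)

Final answer: t^4·e^(12t)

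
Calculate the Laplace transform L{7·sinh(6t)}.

L{sinh(ωt)} = ω/(s² - ω²), so L{sinh(6t)} = 6/(s² - 36). Then L{7·sinh(6t)} = 7·6/(s² - 36) = 42/(s² - 36)

Final answer: 42/(s² - 36)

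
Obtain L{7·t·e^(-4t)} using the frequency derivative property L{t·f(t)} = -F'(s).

L{e^(-4t)} = 1/(s+4). By frequency derivative: L{t·e^(-4t)} = -d/ds[1/(s+4)] = -(-1)/(s+4)² = 1/(s+4)². Then L{7·t·e^(-4t)} = 7·1/(s+4)² = 7/(s+4)²

Final answer: 7/(s+4)²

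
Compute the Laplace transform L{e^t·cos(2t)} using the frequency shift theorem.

Frequency shift: L{e^(at)f(t)} = F(s-a). L{e^t·cos(2t)} = (s-1)/((s-1)² + 4)

Final answer: (s-1)/((s-1)² + 4)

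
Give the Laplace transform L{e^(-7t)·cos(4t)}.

L{e^(at)·cos(ωt)} = (s-a)/((s-a)² + ω²), so L{e^(-7t)·cos(4t)} = (s+7)/((s+7)² + 16)

Final answer: (s+7)/((s+7)² + 16)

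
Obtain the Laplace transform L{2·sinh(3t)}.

L{sinh(ωt)} = ω/(s² - ω²), so L{sinh(3t)} = 3/(s² - 9). Then L{2·sinh(3t)} = 2·3/(s² - 9) = 6/(s² - 9)

Final answer: 6/(s² - 9)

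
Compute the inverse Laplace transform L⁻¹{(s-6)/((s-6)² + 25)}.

Using frequency shift, L⁻¹{(s-6)/((s-6)² + 25)} = e^(6t)·cos(5t)

Final answer: e^(6t)·cos(5t)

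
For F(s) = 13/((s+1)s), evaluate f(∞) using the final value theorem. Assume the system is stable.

f(∞) = lim_{s→0} sF(s) = lim_{s→0} 13/(s+1) = 13

Final answer: 13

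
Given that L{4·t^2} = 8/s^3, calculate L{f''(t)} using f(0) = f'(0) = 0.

L{f''(t)} = s²F(s) - sf(0) - f'(0) = s²·8/s^3 - 0 - 0 = 8/s

Final answer: 8/s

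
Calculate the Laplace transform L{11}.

L{11} = 11 · L{1} = 11/s

Final answer: 11/s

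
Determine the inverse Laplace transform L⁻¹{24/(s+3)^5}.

L⁻¹{n!/(s-a)^(n+1)} = t^n·e^(at), so L⁻¹{24/(s+3)^5} = t^4·e^(-3t)

Final answer: t^4·e^(-3t)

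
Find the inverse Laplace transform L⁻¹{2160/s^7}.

L⁻¹{n!/s^(n+1)} = t^n with n=6. So L⁻¹{720/s^7} = t^6, and L⁻¹{2160/s^7} = (2160/720)·t^6 = 3·t^6

Final answer: 3·t^6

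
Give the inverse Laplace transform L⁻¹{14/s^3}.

L⁻¹{n!/s^(n+1)} = t^n with n=2. So L⁻¹{2/s^3} = t^2, and L⁻¹{14/s^3} = (14/2)·t^2 = 7·t^2

Final answer: 7·t^2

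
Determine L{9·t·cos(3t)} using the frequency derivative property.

L{cos(3t)} = s/(s² + 9). Derivative: d/ds[s/(s² + 9)] = [(s² + 9) - s·2s]/(s² + 9)² = (9 - s²)/(s² + 9)². So L{t·cos(3t)} = -F'(s) = (s² - 9)/(s² + 9)². Then L{9·t·cos(3t)} = 9·(s² - 9)/(s² + 9)²

Final answer: 9·(s² - 9)/(s² + 9)²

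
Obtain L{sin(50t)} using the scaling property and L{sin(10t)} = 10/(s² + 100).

Using L{f(at)} = (1/a)F(s/a) with a=5: L{sin(50t)} = (1/5) · 10/((s/5)² + 100) = (1/5) · 10·25/(s² + 2500) = 50/(s² + 2500)

Final answer: 50/(s² + 2500)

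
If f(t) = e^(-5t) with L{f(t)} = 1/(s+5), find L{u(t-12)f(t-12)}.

Time shift theorem: L{u(t-a)f(t-a)} = e^(-as)F(s). Here a=12, F(s) = 1/(s+5), so L{u(t-12)f(t-12)} = e^(-12s)·1/(s+5)

Final answer: e^(-12s)·1/(s+5)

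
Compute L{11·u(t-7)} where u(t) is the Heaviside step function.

L{u(t-a)} = e^(-as)/s. Here a=7, so L{u(t-7)} = e^(-7s)/s, and L{11·u(t-7)} = 11·e^(-7s)/s

Final answer: 11·e^(-7s)/s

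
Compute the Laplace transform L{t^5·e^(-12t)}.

L{t^n·e^(at)} = n!/(s-a)^(n+1), so L{t^5·e^(-12t)} = 120/(s+12)^6

Final answer: 120/(s+12)^6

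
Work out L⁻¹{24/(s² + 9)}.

This is the form c·a/(s² + a²) with a = 3, c = 8. L⁻¹ = 8·sin(3t)

Final answer: 8·sin(3t)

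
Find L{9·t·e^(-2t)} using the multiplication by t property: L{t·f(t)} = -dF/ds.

Using L{t^n·e^(at)} = n!/(s-a)^(n+1), L{t·e^(-2t)} = 1/(s+2)^2, so L{9·t·e^(-2t)} = 9·1/(s+2)^2 = 9/(s+2)^2

Final answer: 9/(s+2)^2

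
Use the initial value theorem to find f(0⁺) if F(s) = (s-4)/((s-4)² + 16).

f(0⁺) = lim_{s→∞} sF(s) = lim_{s→∞} s(s-4)/((s-4)² + 16) = 1

Final answer: 1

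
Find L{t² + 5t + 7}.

L{t² + 5t + 7} = 2/s³ + 5/s² + 7/s = 2/s³ + 5/s² + 7/s

Final answer: 2/s³ + 5/s² + 7/s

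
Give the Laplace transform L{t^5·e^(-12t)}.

L{t^n·e^(at)} = n!/(s-a)^(n+1), so L{t^5·e^(-12t)} = 120/(s+12)^6

Final answer: 120/(s+12)^6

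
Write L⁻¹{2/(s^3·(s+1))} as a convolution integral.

2/(s^3·(s+1)) = (2/s^3)·(1/(s+1)) = L{t^2}·L{e^(-t)}. So f(t) = t^2*e^(-t) = ∫₀ᵗ τ^2·e^(-(t-τ)) dτ

Final answer: ∫₀ᵗ τ^2·e^(-(t-τ)) dτ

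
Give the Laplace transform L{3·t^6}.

L{t^n} = n!/s^(n+1), so L{t^6} = 720/s^7. Then L{3·t^6} = 3·720/s^7 = 2160/s^7

Final answer: 2160/s^7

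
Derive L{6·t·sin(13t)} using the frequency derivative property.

L{sin(13t)} = 13/(s² + 169). By L{t·f(t)} = -F'(s): -d/ds[13/(s² + 169)] = -(13)·(-2s)/(s² + 169)² = 26s/(s² + 169)². Then L{6·t·sin(13t)} = 6·26s/(s² + 169)² = 156s/(s² + 169)²

Final answer: 156s/(s² + 169)²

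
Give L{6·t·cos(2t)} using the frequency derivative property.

L{cos(2t)} = s/(s² + 4). Derivative: d/ds[s/(s² + 4)] = [(s² + 4) - s·2s]/(s² + 4)² = (4 - s²)/(s² + 4)². So L{t·cos(2t)} = -F'(s) = (s² - 4)/(s² + 4)². Then L{6·t·cos(2t)} = 6·(s² - 4)/(s² + 4)²

Final answer: 6·(s² - 4)/(s² + 4)²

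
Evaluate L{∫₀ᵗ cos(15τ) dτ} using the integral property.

L{∫₀ᵗ f(τ)dτ} = F(s)/s with F(s) = s/(s² + 225), so the result is (s/(s² + 225))/s = 1/(s² + 225)

Final answer: 1/(s² + 225)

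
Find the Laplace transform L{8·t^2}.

L{t^n} = n!/s^(n+1), so L{t^2} = 2/s^3. Then L{8·t^2} = 8·2/s^3 = 16/s^3

Final answer: 16/s^3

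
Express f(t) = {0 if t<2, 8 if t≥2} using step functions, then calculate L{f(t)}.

f(t) = 8·u(t-2). L{u(t-2)} = e^(-2s)/s, so L{f(t)} = 8·e^(-2s)/s

Final answer: 8·e^(-2s)/s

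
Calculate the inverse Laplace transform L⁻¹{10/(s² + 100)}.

L⁻¹{10/(s² + 100)} = sin(10t)

Final answer: sin(10t)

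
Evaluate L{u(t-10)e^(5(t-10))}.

u(t-a)f(t-a) with f(t)=e^(5t). L{e^(5t)} = 1/(s-5). By time shift: e^(-10s)/(s-5)

Final answer: e^(-10s)/(s-5)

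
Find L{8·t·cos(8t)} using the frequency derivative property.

L{cos(8t)} = s/(s² + 64). Derivative: d/ds[s/(s² + 64)] = [(s² + 64) - s·2s]/(s² + 64)² = (64 - s²)/(s² + 64)². So L{t·cos(8t)} = -F'(s) = (s² - 64)/(s² + 64)². Then L{8·t·cos(8t)} = 8·(s² - 64)/(s² + 64)²

Final answer: 8·(s² - 64)/(s² + 64)²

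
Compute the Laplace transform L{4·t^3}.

L{t^n} = n!/s^(n+1), so L{t^3} = 6/s^4. Then L{4·t^3} = 4·6/s^4 = 24/s^4

Final answer: 24/s^4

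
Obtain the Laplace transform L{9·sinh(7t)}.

L{sinh(ωt)} = ω/(s² - ω²), so L{sinh(7t)} = 7/(s² - 49). Then L{9·sinh(7t)} = 9·7/(s² - 49) = 63/(s² - 49)

Final answer: 63/(s² - 49)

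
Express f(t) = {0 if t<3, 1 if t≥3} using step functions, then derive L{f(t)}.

f(t) = u(t-3). L{u(t-3)} = e^(-3s)/s, so L{f(t)} = e^(-3s)/s

Final answer: e^(-3s)/s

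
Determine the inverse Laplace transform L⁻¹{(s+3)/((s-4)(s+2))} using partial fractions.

Using partial fractions, f(t) = (7e^(4t) - e^(-2t))/6

Final answer: (7e^(4t) - e^(-2t))/6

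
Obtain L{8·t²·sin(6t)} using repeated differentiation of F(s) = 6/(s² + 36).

F(s) = 6/(s² + 36). F'(s) = -12s/(s² + 36)². F''(s) = -12(36 - 3s²)/(s² + 36)³ = (36s² - 432)/(s² + 36)³. So L{t²·sin(6t)} = (-1)² F''(s) = (36s² - 432)/(s² + 36)³. Then L{8·t²·sin(6t)} = 8·(36s² - 432)/(s² + 36)³ = (288s² - 3456)/(s² + 36)³

Final answer: (288s² - 3456)/(s² + 36)³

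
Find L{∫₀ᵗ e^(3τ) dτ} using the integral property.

L{∫₀ᵗ f(τ)dτ} = F(s)/s with F(s) = 1/(s-3), so L{∫₀ᵗ e^(3τ) dτ} = 1/(s(s-3))

Final answer: 1/(s(s-3))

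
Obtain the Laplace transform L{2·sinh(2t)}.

L{sinh(ωt)} = ω/(s² - ω²), so L{sinh(2t)} = 2/(s² - 4). Then L{2·sinh(2t)} = 2·2/(s² - 4) = 4/(s² - 4)

Final answer: 4/(s² - 4)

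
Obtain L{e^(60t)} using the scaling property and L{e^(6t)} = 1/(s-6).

Using L{f(at)} = (1/a)F(s/a) with a=10 and f(t) = e^(6t): L{e^(60t)} = (1/10) · 1/((s/10)-6) = (1/10) · 10/(s-60) = 1/(s-60)

Final answer: 1/(s-60)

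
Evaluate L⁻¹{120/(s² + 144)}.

This is the form c·a/(s² + a²) with a = 12, c = 10. L⁻¹ = 10·sin(12t)

Final answer: 10·sin(12t)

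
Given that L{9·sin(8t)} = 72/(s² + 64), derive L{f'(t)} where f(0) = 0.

L{f'(t)} = s·F(s) - f(0) = s·72/(s² + 64) - 0 = 72s/(s² + 64)

Final answer: 72s/(s² + 64)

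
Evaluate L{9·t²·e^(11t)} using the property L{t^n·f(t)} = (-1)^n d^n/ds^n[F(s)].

L{e^(11t)} = 1/(s-11). d/ds[1/(s-11)] = -1/(s-11)². d²/ds²[1/(s-11)] = 2/(s-11)³. So L{t²·e^(11t)} = (-1)² · 2/(s-11)³ = 2/(s-11)³. Then L{9·t²·e^(11t)} = 9·2/(s-11)³ = 18/(s-11)³

Final answer: 18/(s-11)³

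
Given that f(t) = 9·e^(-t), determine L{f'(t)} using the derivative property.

f(0) = 9, F(s) = 9/(s+1). L{f'(t)} = s·F(s) - f(0) = 9s/(s+1) - 9 = (9s - 9(s+1))/(s+1) = -9/(s+1)

Final answer: -9/(s+1)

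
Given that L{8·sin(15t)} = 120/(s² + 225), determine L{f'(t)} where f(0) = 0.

L{f'(t)} = s·F(s) - f(0) = s·120/(s² + 225) - 0 = 120s/(s² + 225)

Final answer: 120s/(s² + 225)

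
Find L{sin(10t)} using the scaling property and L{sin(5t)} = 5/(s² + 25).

Using L{f(at)} = (1/a)F(s/a) with a=2: L{sin(10t)} = (1/2) · 5/((s/2)² + 25) = (1/2) · 5·4/(s² + 100) = 10/(s² + 100)

Final answer: 10/(s² + 100)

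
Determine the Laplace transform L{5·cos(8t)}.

L{cos(ωt)} = s/(s² + ω²), so L{cos(8t)} = s/(s² + 64). Then L{5·cos(8t)} = 5·s/(s² + 64) = 5s/(s² + 64)

Final answer: 5s/(s² + 64)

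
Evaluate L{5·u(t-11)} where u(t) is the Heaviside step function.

L{u(t-a)} = e^(-as)/s. Here a=11, so L{u(t-11)} = e^(-11s)/s, and L{5·u(t-11)} = 5·e^(-11s)/s

Final answer: 5·e^(-11s)/s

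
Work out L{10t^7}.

L{t^n} = n!/s^(n+1). So L{10t^7} = 10·7!/s^8 = 50400/s^8

Final answer: 50400/s^8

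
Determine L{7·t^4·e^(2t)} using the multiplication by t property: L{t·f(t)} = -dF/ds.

Using L{t^n·e^(at)} = n!/(s-a)^(n+1), L{t^4·e^(2t)} = 24/(s-2)^5, so L{7·t^4·e^(2t)} = 7·24/(s-2)^5 = 168/(s-2)^5

Final answer: 168/(s-2)^5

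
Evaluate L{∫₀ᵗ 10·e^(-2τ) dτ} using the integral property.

L{∫₀ᵗ f(τ)dτ} = F(s)/s with F(s) = 10/(s+2), so L{∫₀ᵗ 10·e^(-2τ) dτ} = 10/(s(s+2))

Final answer: 10/(s(s+2))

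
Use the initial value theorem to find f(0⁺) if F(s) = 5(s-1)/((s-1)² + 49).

f(0⁺) = lim_{s→∞} sF(s) = lim_{s→∞} 5s(s-1)/((s-1)² + 49) = 5

Final answer: 5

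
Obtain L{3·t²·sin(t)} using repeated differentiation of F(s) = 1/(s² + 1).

F(s) = 1/(s² + 1). F'(s) = -2s/(s² + 1)². F''(s) = -2(1 - 3s²)/(s² + 1)³ = (6s² - 2)/(s² + 1)³. So L{t²·sin(t)} = (-1)² F''(s) = (6s² - 2)/(s² + 1)³. Then L{3·t²·sin(t)} = 3·(6s² - 2)/(s² + 1)³ = (18s² - 6)/(s² + 1)³

Final answer: (18s² - 6)/(s² + 1)³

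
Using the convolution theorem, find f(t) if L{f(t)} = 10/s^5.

10/s^5 = (10/s)·(1/s^4) = L{10}·L{t^3/6}. By convolution, f(t) = 10*t^3/6 = ∫₀ᵗ 10·τ^3/6 dτ = 10·t^4/24

Final answer: 10·t^4/24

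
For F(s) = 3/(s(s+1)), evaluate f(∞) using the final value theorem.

f(∞) = lim_{s→0} s·3/(s(s+1)) = lim_{s→0} 3/(s+1) = 3/1 = 3

Final answer: 3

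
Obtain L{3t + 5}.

L{3t + 5} = 3·L{t} + 5·L{1} = 3/s² + 5/s

Final answer: 3/s² + 5/s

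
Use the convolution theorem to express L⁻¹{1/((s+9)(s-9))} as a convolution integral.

1/((s+9)(s-9)) = (1/(s+9))·(1/(s-9)) = L{e^(-9t)}·L{e^(9t)}. So f(t) = e^(-9t)*e^(9t) = ∫₀ᵗ e^(-9τ)·e^(9(t-τ)) dτ

Final answer: ∫₀ᵗ e^(-9τ)·e^(9(t-τ)) dτ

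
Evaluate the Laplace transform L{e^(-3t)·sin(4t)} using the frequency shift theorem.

Frequency shift: L{e^(at)f(t)} = F(s-a). L{e^(-3t)·sin(4t)} = 4/((s+3)² + 16)

Final answer: 4/((s+3)² + 16)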